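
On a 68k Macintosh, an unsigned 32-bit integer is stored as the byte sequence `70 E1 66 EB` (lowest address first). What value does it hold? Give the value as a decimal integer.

1893820139

In big-endian order the high byte comes first in memory.
The bytes are already most-significant first: 0x70E166EB.
0x70E166EB = 1893820139.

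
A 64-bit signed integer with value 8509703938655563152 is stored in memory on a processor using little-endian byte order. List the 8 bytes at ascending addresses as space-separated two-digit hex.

90 AD 4E 57 A5 8A 18 76

8509703938655563152 in hexadecimal, padded to 64 bits, is 0x76188AA5574EAD90.
Split into bytes (most-significant first): 76 18 8A A5 57 4E AD 90.
Little-endian stores the least-significant byte at the lowest address.
So at ascending addresses the bytes are 90 AD 4E 57 A5 8A 18 76.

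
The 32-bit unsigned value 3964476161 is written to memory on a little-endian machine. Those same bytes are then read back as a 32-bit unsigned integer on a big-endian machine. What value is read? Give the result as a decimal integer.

18566636

3964476161 in 32-bit hexadecimal is 0xEC4D1B01.
Stored little-endian, the bytes at ascending addresses are 01 1B 4D EC.
Read back as big-endian, the last byte is least significant, giving 0x011B4DEC.
0x011B4DEC = 18566636.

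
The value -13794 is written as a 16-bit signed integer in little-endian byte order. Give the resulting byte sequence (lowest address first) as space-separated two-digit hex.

1E CA

Two's complement of -13794 in 16 bits: 13794 = 0x35E2; invert → 0xCA1D; add 1 → 0xCA1E.
Split into bytes (most-significant first): CA 1E.
In little-endian order the low byte comes first in memory.
So at ascending addresses the bytes are 1E CA.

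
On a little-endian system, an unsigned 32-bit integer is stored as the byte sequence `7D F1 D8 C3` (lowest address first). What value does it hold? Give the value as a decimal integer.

Little-endian: lowest address holds the least-significant byte.
Reassemble most-significant byte first: C3 D8 F1 7D → 0xC3D8F17D.
0xC3D8F17D = 3285774717.

3285774717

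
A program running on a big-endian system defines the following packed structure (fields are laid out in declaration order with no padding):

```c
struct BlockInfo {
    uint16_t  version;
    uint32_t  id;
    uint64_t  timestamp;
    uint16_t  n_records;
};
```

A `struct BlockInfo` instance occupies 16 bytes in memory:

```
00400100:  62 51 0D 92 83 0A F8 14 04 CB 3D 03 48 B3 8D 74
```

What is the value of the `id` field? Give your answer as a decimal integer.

227705610

`id` follows `version` (2 bytes), so it starts at byte offset 2 and occupies 4 bytes.
Bytes at offsets 2..5: 0D 92 83 0A.
Big-endian stores the most-significant byte at the lowest address.
The bytes are already most-significant first: 0x0D92830A.
0x0D92830A = 227705610.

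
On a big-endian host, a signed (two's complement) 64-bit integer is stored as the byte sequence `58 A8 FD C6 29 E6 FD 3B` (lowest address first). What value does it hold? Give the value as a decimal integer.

6388635098973404475

Big-endian stores the most-significant byte at the lowest address.
The bytes are already most-significant first: 0x58A8FDC629E6FD3B.
0x58A8FDC629E6FD3B = 6388635098973404475.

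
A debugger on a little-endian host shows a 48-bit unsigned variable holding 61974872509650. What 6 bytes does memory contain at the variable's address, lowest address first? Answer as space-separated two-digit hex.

D2 CC 42 A6 5D 38

61974872509650 in hexadecimal, padded to 48 bits, is 0x385DA642CCD2.
Split into bytes (most-significant first): 38 5D A6 42 CC D2.
Little-endian stores the least-significant byte at the lowest address.
So at ascending addresses the bytes are D2 CC 42 A6 5D 38.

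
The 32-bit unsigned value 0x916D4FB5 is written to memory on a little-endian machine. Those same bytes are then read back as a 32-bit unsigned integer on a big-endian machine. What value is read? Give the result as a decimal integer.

3041881489

Stored little-endian, the bytes at ascending addresses are B5 4F 6D 91.
Read back as big-endian, the last byte is least significant, giving 0xB54F6D91.
0xB54F6D91 = 3041881489.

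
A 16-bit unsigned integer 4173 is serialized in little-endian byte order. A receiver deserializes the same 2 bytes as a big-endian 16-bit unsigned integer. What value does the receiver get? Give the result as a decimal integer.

19728

4173 in 16-bit hexadecimal is 0x104D.
Stored little-endian, the bytes at ascending addresses are 4D 10.
Read back as big-endian, the last byte is least significant, giving 0x4D10.
0x4D10 = 19728.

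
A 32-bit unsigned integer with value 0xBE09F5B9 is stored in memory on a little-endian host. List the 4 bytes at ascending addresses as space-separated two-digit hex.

B9 F5 09 BE

Split into bytes (most-significant first): BE 09 F5 B9.
Little-endian: lowest address holds the least-significant byte.
So at ascending addresses the bytes are B9 F5 09 BE.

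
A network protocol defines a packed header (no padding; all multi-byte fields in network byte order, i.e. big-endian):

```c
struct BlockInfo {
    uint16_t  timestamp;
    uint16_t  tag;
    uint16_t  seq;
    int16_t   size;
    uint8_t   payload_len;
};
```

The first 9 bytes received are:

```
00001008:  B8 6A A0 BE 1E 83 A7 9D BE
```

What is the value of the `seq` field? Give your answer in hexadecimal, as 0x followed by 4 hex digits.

`seq` follows `timestamp` (2 B), `tag` (2 B), so it starts at offset 2 + 2 = 4 and occupies 2 bytes.
Bytes at offsets 4..5: 1E 83.
Big-endian stores the most-significant byte at the lowest address.
The bytes are already most-significant first: 0x1E83.

0x1E83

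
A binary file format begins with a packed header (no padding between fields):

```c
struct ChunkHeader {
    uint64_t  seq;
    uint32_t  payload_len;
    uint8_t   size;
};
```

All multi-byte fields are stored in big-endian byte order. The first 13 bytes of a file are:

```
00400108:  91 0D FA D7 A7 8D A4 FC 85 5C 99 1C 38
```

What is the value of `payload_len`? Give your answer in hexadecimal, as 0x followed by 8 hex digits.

0x855C991C

`payload_len` follows `seq` (8 bytes), so it starts at byte offset 8 and occupies 4 bytes.
Bytes at offsets 8..11: 85 5C 99 1C.
Big-endian stores the most-significant byte at the lowest address.
The bytes are already most-significant first: 0x855C991C.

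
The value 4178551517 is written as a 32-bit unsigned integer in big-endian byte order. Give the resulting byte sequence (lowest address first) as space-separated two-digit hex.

4178551517 in hexadecimal, padded to 32 bits, is 0xF90FA2DD.
Split into bytes (most-significant first): F9 0F A2 DD.
In big-endian order the high byte comes first in memory.
So the memory order matches the most-significant-first order: F9 0F A2 DD.

F9 0F A2 DD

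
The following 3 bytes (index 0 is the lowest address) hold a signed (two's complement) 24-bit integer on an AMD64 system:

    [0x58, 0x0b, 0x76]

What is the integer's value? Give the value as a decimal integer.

7736152

Little-endian stores the least-significant byte at the lowest address.
Reassemble most-significant byte first: 76 0B 58 → 0x760B58.
0x760B58 = 7736152.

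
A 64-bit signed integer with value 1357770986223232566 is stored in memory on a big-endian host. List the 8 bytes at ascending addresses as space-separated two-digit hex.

12 D7 C5 84 A8 2A E6 36

1357770986223232566 in hexadecimal, padded to 64 bits, is 0x12D7C584A82AE636.
Split into bytes (most-significant first): 12 D7 C5 84 A8 2A E6 36.
Big-endian stores the most-significant byte at the lowest address.
So the memory order matches the most-significant-first order: 12 D7 C5 84 A8 2A E6 36.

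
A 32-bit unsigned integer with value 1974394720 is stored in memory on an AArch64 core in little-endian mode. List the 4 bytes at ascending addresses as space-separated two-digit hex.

60 DF AE 75

1974394720 in hexadecimal, padded to 32 bits, is 0x75AEDF60.
Split into bytes (most-significant first): 75 AE DF 60.
In little-endian order the low byte comes first in memory.
So at ascending addresses the bytes are 60 DF AE 75.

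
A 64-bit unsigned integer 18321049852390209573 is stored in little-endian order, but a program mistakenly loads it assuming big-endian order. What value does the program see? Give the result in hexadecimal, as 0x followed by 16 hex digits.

18321049852390209573 in 64-bit hexadecimal is 0xFE4171C58BF0F825.
Stored little-endian, the bytes at ascending addresses are 25 F8 F0 8B C5 71 41 FE.
Read back as big-endian, the last byte is least significant, giving 0x25F8F08BC57141FE.

0x25F8F08BC57141FE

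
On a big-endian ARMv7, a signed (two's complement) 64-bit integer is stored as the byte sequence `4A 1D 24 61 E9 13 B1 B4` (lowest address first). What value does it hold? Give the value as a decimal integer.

5340464736072085940

Big-endian stores the most-significant byte at the lowest address.
The bytes are already most-significant first: 0x4A1D2461E913B1B4.
0x4A1D2461E913B1B4 = 5340464736072085940.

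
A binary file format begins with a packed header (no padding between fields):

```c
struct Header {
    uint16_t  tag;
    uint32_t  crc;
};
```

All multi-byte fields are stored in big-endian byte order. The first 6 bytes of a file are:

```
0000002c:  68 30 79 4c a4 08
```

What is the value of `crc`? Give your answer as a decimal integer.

2035065864

`crc` follows `tag` (2 bytes), so it starts at byte offset 2 and occupies 4 bytes.
Bytes at offsets 2..5: 79 4C A4 08.
Big-endian: lowest address holds the most-significant byte.
The bytes are already most-significant first: 0x794CA408.
0x794CA408 = 2035065864.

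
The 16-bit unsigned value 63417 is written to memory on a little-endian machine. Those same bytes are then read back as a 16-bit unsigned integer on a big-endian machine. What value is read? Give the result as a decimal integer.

47607

63417 in 16-bit hexadecimal is 0xF7B9.
Stored little-endian, the bytes at ascending addresses are B9 F7.
Read back as big-endian, the last byte is least significant, giving 0xB9F7.
0xB9F7 = 47607.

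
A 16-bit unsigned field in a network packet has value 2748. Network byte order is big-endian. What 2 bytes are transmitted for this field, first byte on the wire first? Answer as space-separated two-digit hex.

2748 in hexadecimal, padded to 16 bits, is 0x0ABC.
Split into bytes (most-significant first): 0A BC.
In big-endian order the high byte comes first in memory.
So the memory order matches the most-significant-first order: 0A BC.

0A BC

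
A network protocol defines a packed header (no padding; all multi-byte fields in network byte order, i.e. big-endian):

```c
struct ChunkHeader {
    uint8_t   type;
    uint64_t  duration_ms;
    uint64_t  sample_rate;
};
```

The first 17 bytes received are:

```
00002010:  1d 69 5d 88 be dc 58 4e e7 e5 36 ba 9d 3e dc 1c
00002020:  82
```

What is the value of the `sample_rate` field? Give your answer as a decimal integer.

16516593867955117186

`sample_rate` follows `type` (1 B), `duration_ms` (8 B), so it starts at offset 1 + 8 = 9 and occupies 8 bytes.
Bytes at offsets 9..16: E5 36 BA 9D 3E DC 1C 82.
In big-endian order the high byte comes first in memory.
The bytes are already most-significant first: 0xE536BA9D3EDC1C82.
0xE536BA9D3EDC1C82 = 16516593867955117186.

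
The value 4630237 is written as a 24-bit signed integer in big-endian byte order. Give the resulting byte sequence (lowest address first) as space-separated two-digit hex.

46 A6 DD

4630237 in hexadecimal, padded to 24 bits, is 0x46A6DD.
Split into bytes (most-significant first): 46 A6 DD.
Big-endian stores the most-significant byte at the lowest address.
So the memory order matches the most-significant-first order: 46 A6 DD.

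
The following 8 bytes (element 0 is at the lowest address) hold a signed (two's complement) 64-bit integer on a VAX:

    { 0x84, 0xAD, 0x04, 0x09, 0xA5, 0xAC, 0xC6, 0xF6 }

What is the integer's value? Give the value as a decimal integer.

Little-endian stores the least-significant byte at the lowest address.
Reassemble most-significant byte first: F6 C6 AC A5 09 04 AD 84 → 0xF6C6ACA50904AD84.
Top bit is set, so as a signed 64-bit value this is 0xF6C6ACA50904AD84 − 2^64 = -664654070169686652.

-664654070169686652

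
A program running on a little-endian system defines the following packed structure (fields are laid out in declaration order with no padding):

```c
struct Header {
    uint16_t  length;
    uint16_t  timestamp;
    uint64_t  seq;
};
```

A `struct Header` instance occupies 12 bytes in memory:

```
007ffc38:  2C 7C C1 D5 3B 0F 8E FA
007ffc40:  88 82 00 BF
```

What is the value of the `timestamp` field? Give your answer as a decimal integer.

54721

`timestamp` follows `length` (2 bytes), so it starts at byte offset 2 and occupies 2 bytes.
Bytes at offsets 2..3: C1 D5.
In little-endian order the low byte comes first in memory.
Reassemble most-significant byte first: D5 C1 → 0xD5C1.
0xD5C1 = 54721.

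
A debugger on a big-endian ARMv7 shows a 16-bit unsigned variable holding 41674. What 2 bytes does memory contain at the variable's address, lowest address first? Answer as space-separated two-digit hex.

41674 in hexadecimal, padded to 16 bits, is 0xA2CA.
Split into bytes (most-significant first): A2 CA.
Big-endian: lowest address holds the most-significant byte.
So the memory order matches the most-significant-first order: A2 CA.

A2 CA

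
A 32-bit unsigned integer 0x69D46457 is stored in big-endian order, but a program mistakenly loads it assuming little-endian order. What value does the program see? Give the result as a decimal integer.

Stored big-endian, the bytes at ascending addresses are 69 D4 64 57.
Read back as little-endian, the first byte is least significant, giving 0x5764D469.
0x5764D469 = 1466225769.

1466225769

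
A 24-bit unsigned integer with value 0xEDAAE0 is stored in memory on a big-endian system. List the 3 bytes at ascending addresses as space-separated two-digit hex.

ED AA E0

Split into bytes (most-significant first): ED AA E0.
In big-endian order the high byte comes first in memory.
So the memory order matches the most-significant-first order: ED AA E0.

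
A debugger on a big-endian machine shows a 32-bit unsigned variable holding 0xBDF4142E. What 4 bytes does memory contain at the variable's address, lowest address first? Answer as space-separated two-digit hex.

BD F4 14 2E

Split into bytes (most-significant first): BD F4 14 2E.
In big-endian order the high byte comes first in memory.
So the memory order matches the most-significant-first order: BD F4 14 2E.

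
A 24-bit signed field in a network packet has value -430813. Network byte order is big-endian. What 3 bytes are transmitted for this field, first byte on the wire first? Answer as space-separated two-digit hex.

F9 6D 23

Two's complement of -430813 in 24 bits: 430813 = 0x0692DD; invert → 0xF96D22; add 1 → 0xF96D23.
Split into bytes (most-significant first): F9 6D 23.
Big-endian stores the most-significant byte at the lowest address.
So the memory order matches the most-significant-first order: F9 6D 23.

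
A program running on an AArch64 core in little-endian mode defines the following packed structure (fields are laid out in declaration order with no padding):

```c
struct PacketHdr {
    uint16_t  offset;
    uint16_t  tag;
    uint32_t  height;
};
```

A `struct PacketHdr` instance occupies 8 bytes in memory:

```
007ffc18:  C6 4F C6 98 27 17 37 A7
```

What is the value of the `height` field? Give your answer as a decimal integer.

`height` follows `offset` (2 B), `tag` (2 B), so it starts at offset 2 + 2 = 4 and occupies 4 bytes.
Bytes at offsets 4..7: 27 17 37 A7.
Little-endian: lowest address holds the least-significant byte.
Reassemble most-significant byte first: A7 37 17 27 → 0xA7371727.
0xA7371727 = 2805405479.

2805405479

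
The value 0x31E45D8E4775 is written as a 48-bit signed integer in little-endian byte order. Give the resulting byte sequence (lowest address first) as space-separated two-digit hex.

Split into bytes (most-significant first): 31 E4 5D 8E 47 75.
Little-endian: lowest address holds the least-significant byte.
So at ascending addresses the bytes are 75 47 8E 5D E4 31.

75 47 8E 5D E4 31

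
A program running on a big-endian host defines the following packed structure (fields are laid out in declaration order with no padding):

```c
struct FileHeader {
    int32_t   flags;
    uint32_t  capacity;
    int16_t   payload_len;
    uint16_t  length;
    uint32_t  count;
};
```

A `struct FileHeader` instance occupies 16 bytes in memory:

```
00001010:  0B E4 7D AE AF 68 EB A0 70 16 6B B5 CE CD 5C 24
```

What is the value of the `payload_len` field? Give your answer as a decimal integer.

28694

`payload_len` follows `flags` (4 B), `capacity` (4 B), so it starts at offset 4 + 4 = 8 and occupies 2 bytes.
Bytes at offsets 8..9: 70 16.
Big-endian stores the most-significant byte at the lowest address.
The bytes are already most-significant first: 0x7016.
0x7016 = 28694.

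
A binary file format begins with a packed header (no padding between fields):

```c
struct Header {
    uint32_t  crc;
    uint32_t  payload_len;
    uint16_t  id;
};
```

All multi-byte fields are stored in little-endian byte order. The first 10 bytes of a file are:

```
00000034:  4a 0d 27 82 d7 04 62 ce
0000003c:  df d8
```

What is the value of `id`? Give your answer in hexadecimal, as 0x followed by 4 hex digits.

0xD8DF

`id` follows `crc` (4 B), `payload_len` (4 B), so it starts at offset 4 + 4 = 8 and occupies 2 bytes.
Bytes at offsets 8..9: DF D8.
Little-endian stores the least-significant byte at the lowest address.
Reassemble most-significant byte first: D8 DF → 0xD8DF.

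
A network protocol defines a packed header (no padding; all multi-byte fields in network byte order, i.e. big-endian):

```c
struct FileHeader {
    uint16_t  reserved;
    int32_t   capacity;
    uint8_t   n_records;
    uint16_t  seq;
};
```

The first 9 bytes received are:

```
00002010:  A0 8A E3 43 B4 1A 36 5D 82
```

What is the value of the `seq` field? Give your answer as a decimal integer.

23938

`seq` follows `reserved` (2 B), `capacity` (4 B), `n_records` (1 B), so it starts at offset 2 + 4 + 1 = 7 and occupies 2 bytes.
Bytes at offsets 7..8: 5D 82.
Big-endian: lowest address holds the most-significant byte.
The bytes are already most-significant first: 0x5D82.
0x5D82 = 23938.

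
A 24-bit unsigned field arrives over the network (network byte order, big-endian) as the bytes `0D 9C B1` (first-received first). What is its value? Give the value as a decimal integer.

892081

Big-endian: lowest address holds the most-significant byte.
The bytes are already most-significant first: 0x0D9CB1.
0x0D9CB1 = 892081.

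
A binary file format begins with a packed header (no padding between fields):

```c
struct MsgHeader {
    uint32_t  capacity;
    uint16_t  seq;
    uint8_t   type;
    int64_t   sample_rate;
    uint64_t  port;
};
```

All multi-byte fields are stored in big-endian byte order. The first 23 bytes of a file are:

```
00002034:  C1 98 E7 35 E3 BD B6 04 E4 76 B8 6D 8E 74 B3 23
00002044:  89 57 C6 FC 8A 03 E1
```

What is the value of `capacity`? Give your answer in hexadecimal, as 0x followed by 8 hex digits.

0xC198E735

`capacity` is the first field, at byte offset 0, occupying 4 bytes.
Bytes at offsets 0..3: C1 98 E7 35.
Big-endian stores the most-significant byte at the lowest address.
The bytes are already most-significant first: 0xC198E735.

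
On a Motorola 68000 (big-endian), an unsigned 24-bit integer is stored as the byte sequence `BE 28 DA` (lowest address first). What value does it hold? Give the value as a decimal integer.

Big-endian: lowest address holds the most-significant byte.
The bytes are already most-significant first: 0xBE28DA.
0xBE28DA = 12462298.

12462298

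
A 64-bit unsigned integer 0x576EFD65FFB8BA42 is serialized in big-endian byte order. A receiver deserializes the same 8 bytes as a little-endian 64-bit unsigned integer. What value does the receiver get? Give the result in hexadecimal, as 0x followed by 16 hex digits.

0x42BAB8FF65FD6E57

Stored big-endian, the bytes at ascending addresses are 57 6E FD 65 FF B8 BA 42.
Read back as little-endian, the first byte is least significant, giving 0x42BAB8FF65FD6E57.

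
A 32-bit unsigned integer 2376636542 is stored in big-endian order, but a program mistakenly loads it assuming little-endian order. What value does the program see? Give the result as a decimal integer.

2376636542 in 32-bit hexadecimal is 0x8DA8987E.
Stored big-endian, the bytes at ascending addresses are 8D A8 98 7E.
Read back as little-endian, the first byte is least significant, giving 0x7E98A88D.
0x7E98A88D = 2123933837.

2123933837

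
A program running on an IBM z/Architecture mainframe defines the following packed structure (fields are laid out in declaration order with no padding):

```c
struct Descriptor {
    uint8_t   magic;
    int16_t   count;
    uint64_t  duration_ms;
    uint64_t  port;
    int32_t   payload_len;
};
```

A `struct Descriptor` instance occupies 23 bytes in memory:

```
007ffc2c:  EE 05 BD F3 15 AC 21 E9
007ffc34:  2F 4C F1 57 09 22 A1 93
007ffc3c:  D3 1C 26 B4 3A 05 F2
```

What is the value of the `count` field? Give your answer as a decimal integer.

`count` follows `magic` (1 byte), so it starts at byte offset 1 and occupies 2 bytes.
Bytes at offsets 1..2: 05 BD.
Big-endian: lowest address holds the most-significant byte.
The bytes are already most-significant first: 0x05BD.
0x05BD = 1469.

1469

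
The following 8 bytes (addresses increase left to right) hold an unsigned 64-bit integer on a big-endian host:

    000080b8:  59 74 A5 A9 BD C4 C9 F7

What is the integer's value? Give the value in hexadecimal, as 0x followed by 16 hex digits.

0x5974A5A9BDC4C9F7

Big-endian stores the most-significant byte at the lowest address.
The bytes are already most-significant first: 0x5974A5A9BDC4C9F7.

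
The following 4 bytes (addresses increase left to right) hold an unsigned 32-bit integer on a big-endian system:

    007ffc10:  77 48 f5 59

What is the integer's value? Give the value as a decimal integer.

2001270105

In big-endian order the high byte comes first in memory.
The bytes are already most-significant first: 0x7748F559.
0x7748F559 = 2001270105.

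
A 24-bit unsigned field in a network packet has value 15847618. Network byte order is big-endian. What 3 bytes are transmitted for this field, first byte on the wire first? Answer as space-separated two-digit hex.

F1 D0 C2

15847618 in hexadecimal, padded to 24 bits, is 0xF1D0C2.
Split into bytes (most-significant first): F1 D0 C2.
Big-endian stores the most-significant byte at the lowest address.
So the memory order matches the most-significant-first order: F1 D0 C2.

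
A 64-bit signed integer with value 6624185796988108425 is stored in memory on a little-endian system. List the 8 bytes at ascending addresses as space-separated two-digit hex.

6624185796988108425 in hexadecimal, padded to 64 bits, is 0x5BEDD5E2CBA9FE89.
Split into bytes (most-significant first): 5B ED D5 E2 CB A9 FE 89.
In little-endian order the low byte comes first in memory.
So at ascending addresses the bytes are 89 FE A9 CB E2 D5 ED 5B.

89 FE A9 CB E2 D5 ED 5B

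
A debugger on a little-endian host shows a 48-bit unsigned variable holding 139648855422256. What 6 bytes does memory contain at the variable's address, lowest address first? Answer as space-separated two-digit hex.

139648855422256 in hexadecimal, padded to 48 bits, is 0x7F02886BB530.
Split into bytes (most-significant first): 7F 02 88 6B B5 30.
Little-endian: lowest address holds the least-significant byte.
So at ascending addresses the bytes are 30 B5 6B 88 02 7F.

30 B5 6B 88 02 7F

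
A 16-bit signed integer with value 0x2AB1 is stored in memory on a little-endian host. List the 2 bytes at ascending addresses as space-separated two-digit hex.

B1 2A

Split into bytes (most-significant first): 2A B1.
Little-endian stores the least-significant byte at the lowest address.
So at ascending addresses the bytes are B1 2A.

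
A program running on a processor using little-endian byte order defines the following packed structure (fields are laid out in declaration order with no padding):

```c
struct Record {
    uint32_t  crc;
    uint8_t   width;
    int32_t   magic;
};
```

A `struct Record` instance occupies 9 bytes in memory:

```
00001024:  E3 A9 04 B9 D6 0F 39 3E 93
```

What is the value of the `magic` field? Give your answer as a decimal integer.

-1824638705

`magic` follows `crc` (4 B), `width` (1 B), so it starts at offset 4 + 1 = 5 and occupies 4 bytes.
Bytes at offsets 5..8: 0F 39 3E 93.
In little-endian order the low byte comes first in memory.
Reassemble most-significant byte first: 93 3E 39 0F → 0x933E390F.
Top bit is set, so as a signed 32-bit value this is 0x933E390F − 2^32 = -1824638705.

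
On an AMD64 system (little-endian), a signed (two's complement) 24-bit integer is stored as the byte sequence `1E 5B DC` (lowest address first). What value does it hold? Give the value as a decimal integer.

-2335970

In little-endian order the low byte comes first in memory.
Reassemble most-significant byte first: DC 5B 1E → 0xDC5B1E.
Top bit is set, so as a signed 24-bit value this is 0xDC5B1E − 2^24 = -2335970.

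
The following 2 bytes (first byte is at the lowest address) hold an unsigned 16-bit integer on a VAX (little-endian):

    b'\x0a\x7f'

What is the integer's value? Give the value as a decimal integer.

32522

Little-endian stores the least-significant byte at the lowest address.
Reassemble most-significant byte first: 7F 0A → 0x7F0A.
0x7F0A = 32522.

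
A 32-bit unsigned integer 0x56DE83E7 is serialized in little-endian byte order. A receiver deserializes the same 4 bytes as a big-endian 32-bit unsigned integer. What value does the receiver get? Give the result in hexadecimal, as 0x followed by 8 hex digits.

0xE783DE56

Stored little-endian, the bytes at ascending addresses are E7 83 DE 56.
Read back as big-endian, the last byte is least significant, giving 0xE783DE56.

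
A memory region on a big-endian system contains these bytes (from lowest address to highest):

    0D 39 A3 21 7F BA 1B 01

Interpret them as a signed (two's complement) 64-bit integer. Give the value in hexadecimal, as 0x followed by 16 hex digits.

Big-endian stores the most-significant byte at the lowest address.
The bytes are already most-significant first: 0x0D39A3217FBA1B01.

0x0D39A3217FBA1B01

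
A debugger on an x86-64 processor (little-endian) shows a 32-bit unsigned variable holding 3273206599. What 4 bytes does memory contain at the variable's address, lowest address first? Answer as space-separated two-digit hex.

47 2B 19 C3

3273206599 in hexadecimal, padded to 32 bits, is 0xC3192B47.
Split into bytes (most-significant first): C3 19 2B 47.
Little-endian stores the least-significant byte at the lowest address.
So at ascending addresses the bytes are 47 2B 19 C3.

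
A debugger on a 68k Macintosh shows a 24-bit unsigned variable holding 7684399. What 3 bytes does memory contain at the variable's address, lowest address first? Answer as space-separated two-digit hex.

7684399 in hexadecimal, padded to 24 bits, is 0x75412F.
Split into bytes (most-significant first): 75 41 2F.
In big-endian order the high byte comes first in memory.
So the memory order matches the most-significant-first order: 75 41 2F.

75 41 2F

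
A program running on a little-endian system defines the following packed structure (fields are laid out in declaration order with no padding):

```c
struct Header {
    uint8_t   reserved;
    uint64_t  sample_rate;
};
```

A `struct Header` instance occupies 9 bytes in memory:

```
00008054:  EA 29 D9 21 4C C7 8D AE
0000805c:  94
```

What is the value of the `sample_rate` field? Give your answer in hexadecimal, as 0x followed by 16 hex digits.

`sample_rate` follows `reserved` (1 byte), so it starts at byte offset 1 and occupies 8 bytes.
Bytes at offsets 1..8: 29 D9 21 4C C7 8D AE 94.
Little-endian stores the least-significant byte at the lowest address.
Reassemble most-significant byte first: 94 AE 8D C7 4C 21 D9 29 → 0x94AE8DC74C21D929.

0x94AE8DC74C21D929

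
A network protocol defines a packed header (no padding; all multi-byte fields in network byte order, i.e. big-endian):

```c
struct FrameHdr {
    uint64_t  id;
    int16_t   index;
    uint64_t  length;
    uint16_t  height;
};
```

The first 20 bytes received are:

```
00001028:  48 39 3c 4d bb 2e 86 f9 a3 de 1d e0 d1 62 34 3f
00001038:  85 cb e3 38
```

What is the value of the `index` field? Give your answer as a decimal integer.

`index` follows `id` (8 bytes), so it starts at byte offset 8 and occupies 2 bytes.
Bytes at offsets 8..9: A3 DE.
Big-endian stores the most-significant byte at the lowest address.
The bytes are already most-significant first: 0xA3DE.
Top bit is set, so as a signed 16-bit value this is 0xA3DE − 2^16 = -23586.

-23586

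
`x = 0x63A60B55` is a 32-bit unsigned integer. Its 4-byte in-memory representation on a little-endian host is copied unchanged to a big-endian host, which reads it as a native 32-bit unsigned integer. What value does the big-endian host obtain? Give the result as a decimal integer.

Stored little-endian, the bytes at ascending addresses are 55 0B A6 63.
Read back as big-endian, the last byte is least significant, giving 0x550BA663.
0x550BA663 = 1426826851.

1426826851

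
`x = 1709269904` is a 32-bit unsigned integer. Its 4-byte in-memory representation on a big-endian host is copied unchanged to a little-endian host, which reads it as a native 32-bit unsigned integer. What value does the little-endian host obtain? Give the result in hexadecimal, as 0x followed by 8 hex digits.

1709269904 in 32-bit hexadecimal is 0x65E16390.
Stored big-endian, the bytes at ascending addresses are 65 E1 63 90.
Read back as little-endian, the first byte is least significant, giving 0x9063E165.

0x9063E165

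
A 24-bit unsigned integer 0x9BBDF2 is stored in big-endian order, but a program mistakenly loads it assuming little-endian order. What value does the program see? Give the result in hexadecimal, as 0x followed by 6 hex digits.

Stored big-endian, the bytes at ascending addresses are 9B BD F2.
Read back as little-endian, the first byte is least significant, giving 0xF2BD9B.

0xF2BD9B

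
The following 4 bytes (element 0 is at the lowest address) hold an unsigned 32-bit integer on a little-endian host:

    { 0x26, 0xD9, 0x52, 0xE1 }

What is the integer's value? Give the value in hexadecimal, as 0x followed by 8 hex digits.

0xE152D926

Little-endian: lowest address holds the least-significant byte.
Reassemble most-significant byte first: E1 52 D9 26 → 0xE152D926.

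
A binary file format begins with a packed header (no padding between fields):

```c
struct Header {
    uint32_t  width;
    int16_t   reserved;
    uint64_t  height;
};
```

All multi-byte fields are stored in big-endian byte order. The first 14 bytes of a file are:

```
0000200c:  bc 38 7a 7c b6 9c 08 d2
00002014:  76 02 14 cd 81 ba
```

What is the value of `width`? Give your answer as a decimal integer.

3157817980

`width` is the first field, at byte offset 0, occupying 4 bytes.
Bytes at offsets 0..3: BC 38 7A 7C.
In big-endian order the high byte comes first in memory.
The bytes are already most-significant first: 0xBC387A7C.
0xBC387A7C = 3157817980.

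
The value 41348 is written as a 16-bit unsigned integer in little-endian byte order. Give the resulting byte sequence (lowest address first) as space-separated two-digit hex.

84 A1

41348 in hexadecimal, padded to 16 bits, is 0xA184.
Split into bytes (most-significant first): A1 84.
Little-endian stores the least-significant byte at the lowest address.
So at ascending addresses the bytes are 84 A1.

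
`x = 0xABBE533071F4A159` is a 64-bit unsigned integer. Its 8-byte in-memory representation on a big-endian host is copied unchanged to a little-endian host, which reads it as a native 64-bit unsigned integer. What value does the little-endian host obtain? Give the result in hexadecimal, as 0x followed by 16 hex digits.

Stored big-endian, the bytes at ascending addresses are AB BE 53 30 71 F4 A1 59.
Read back as little-endian, the first byte is least significant, giving 0x59A1F4713053BEAB.

0x59A1F4713053BEAB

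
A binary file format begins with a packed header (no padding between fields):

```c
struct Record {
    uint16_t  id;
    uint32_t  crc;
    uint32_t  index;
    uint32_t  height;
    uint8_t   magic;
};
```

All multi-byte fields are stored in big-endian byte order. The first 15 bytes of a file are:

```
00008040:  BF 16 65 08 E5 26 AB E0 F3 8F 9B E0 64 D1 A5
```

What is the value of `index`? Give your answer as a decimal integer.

`index` follows `id` (2 B), `crc` (4 B), so it starts at offset 2 + 4 = 6 and occupies 4 bytes.
Bytes at offsets 6..9: AB E0 F3 8F.
In big-endian order the high byte comes first in memory.
The bytes are already most-significant first: 0xABE0F38F.
0xABE0F38F = 2883646351.

2883646351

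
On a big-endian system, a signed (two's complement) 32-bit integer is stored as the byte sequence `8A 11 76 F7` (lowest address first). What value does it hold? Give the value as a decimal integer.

-1978566921

Big-endian stores the most-significant byte at the lowest address.
The bytes are already most-significant first: 0x8A1176F7.
Top bit is set, so as a signed 32-bit value this is 0x8A1176F7 − 2^32 = -1978566921.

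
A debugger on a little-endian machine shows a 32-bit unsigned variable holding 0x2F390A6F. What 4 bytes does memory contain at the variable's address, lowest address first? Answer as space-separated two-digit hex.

6F 0A 39 2F

Split into bytes (most-significant first): 2F 39 0A 6F.
Little-endian: lowest address holds the least-significant byte.
So at ascending addresses the bytes are 6F 0A 39 2F.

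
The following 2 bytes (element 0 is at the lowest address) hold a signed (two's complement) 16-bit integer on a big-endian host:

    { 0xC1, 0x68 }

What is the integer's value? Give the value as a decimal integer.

-16024

Big-endian: lowest address holds the most-significant byte.
The bytes are already most-significant first: 0xC168.
Top bit is set, so as a signed 16-bit value this is 0xC168 − 2^16 = -16024.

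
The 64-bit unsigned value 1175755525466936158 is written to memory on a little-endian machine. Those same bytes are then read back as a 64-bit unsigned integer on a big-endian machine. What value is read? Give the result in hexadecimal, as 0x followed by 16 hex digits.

1175755525466936158 in 64-bit hexadecimal is 0x10511F6BC628D35E.
Stored little-endian, the bytes at ascending addresses are 5E D3 28 C6 6B 1F 51 10.
Read back as big-endian, the last byte is least significant, giving 0x5ED328C66B1F5110.

0x5ED328C66B1F5110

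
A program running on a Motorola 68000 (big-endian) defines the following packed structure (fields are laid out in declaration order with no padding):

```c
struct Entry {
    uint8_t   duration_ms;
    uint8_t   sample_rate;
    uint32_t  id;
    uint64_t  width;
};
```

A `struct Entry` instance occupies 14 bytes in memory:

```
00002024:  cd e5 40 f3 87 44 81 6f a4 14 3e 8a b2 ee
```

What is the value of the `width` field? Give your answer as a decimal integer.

9326853760163164910

`width` follows `duration_ms` (1 B), `sample_rate` (1 B), `id` (4 B), so it starts at offset 1 + 1 + 4 = 6 and occupies 8 bytes.
Bytes at offsets 6..13: 81 6F A4 14 3E 8A B2 EE.
In big-endian order the high byte comes first in memory.
The bytes are already most-significant first: 0x816FA4143E8AB2EE.
0x816FA4143E8AB2EE = 9326853760163164910.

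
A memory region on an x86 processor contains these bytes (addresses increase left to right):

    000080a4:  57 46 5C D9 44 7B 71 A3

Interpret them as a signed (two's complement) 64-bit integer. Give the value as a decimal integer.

Little-endian stores the least-significant byte at the lowest address.
Reassemble most-significant byte first: A3 71 7B 44 D9 5C 46 57 → 0xA3717B44D95C4657.
Top bit is set, so as a signed 64-bit value this is 0xA3717B44D95C4657 − 2^64 = -6669414037524298153.

-6669414037524298153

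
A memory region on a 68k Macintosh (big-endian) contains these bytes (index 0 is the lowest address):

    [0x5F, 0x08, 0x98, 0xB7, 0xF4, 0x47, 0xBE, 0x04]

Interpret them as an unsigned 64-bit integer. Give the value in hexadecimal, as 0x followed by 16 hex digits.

Big-endian stores the most-significant byte at the lowest address.
The bytes are already most-significant first: 0x5F0898B7F447BE04.

0x5F0898B7F447BE04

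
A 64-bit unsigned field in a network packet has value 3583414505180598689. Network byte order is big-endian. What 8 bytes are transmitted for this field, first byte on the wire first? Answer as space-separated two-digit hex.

31 BA D8 81 B8 45 91 A1

3583414505180598689 in hexadecimal, padded to 64 bits, is 0x31BAD881B84591A1.
Split into bytes (most-significant first): 31 BA D8 81 B8 45 91 A1.
Big-endian stores the most-significant byte at the lowest address.
So the memory order matches the most-significant-first order: 31 BA D8 81 B8 45 91 A1.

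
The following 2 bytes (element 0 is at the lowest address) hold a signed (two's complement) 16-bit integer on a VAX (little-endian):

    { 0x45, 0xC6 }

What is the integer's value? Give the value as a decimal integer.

-14779

Little-endian: lowest address holds the least-significant byte.
Reassemble most-significant byte first: C6 45 → 0xC645.
Top bit is set, so as a signed 16-bit value this is 0xC645 − 2^16 = -14779.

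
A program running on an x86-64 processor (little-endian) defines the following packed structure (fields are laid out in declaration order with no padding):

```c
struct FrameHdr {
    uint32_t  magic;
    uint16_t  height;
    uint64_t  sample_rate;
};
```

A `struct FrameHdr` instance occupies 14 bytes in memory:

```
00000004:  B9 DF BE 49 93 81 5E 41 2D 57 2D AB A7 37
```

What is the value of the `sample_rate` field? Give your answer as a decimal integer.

4010362204421177694

`sample_rate` follows `magic` (4 B), `height` (2 B), so it starts at offset 4 + 2 = 6 and occupies 8 bytes.
Bytes at offsets 6..13: 5E 41 2D 57 2D AB A7 37.
In little-endian order the low byte comes first in memory.
Reassemble most-significant byte first: 37 A7 AB 2D 57 2D 41 5E → 0x37A7AB2D572D415E.
0x37A7AB2D572D415E = 4010362204421177694.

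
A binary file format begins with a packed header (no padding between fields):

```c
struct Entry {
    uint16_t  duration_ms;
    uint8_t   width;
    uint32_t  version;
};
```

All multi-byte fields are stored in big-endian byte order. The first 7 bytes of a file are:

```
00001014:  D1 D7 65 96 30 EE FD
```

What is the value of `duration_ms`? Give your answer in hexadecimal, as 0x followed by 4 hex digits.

`duration_ms` is the first field, at byte offset 0, occupying 2 bytes.
Bytes at offsets 0..1: D1 D7.
Big-endian stores the most-significant byte at the lowest address.
The bytes are already most-significant first: 0xD1D7.

0xD1D7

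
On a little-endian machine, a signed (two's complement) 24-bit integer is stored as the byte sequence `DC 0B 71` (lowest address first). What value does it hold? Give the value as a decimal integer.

Little-endian stores the least-significant byte at the lowest address.
Reassemble most-significant byte first: 71 0B DC → 0x710BDC.
0x710BDC = 7408604.

7408604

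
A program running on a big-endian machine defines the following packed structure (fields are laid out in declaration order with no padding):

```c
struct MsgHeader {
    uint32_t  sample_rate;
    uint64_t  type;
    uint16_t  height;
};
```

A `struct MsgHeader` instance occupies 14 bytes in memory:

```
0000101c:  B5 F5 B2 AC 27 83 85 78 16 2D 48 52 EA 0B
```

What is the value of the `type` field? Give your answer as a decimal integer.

2847266140242921554

`type` follows `sample_rate` (4 bytes), so it starts at byte offset 4 and occupies 8 bytes.
Bytes at offsets 4..11: 27 83 85 78 16 2D 48 52.
Big-endian stores the most-significant byte at the lowest address.
The bytes are already most-significant first: 0x27838578162D4852.
0x27838578162D4852 = 2847266140242921554.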